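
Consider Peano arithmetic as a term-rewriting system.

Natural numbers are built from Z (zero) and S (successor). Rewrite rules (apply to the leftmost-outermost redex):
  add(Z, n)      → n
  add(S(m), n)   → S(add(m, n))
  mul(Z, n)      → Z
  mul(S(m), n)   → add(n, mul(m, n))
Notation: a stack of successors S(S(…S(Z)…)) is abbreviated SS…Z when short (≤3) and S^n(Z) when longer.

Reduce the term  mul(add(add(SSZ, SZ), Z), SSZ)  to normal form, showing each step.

  start: mul(add(add(SSZ, SZ), Z), SSZ)
  [1] mul(add(S(add(SZ, SZ)), Z), SSZ)
  [2] mul(S(add(add(SZ, SZ), Z)), SSZ)
  [3] add(SSZ, mul(add(add(SZ, SZ), Z), SSZ))
  [4] S(add(SZ, mul(add(add(SZ, SZ), Z), SSZ)))
  [5] S(S(add(Z, mul(add(add(SZ, SZ), Z), SSZ))))
  [6] S(S(mul(add(add(SZ, SZ), Z), SSZ)))
  [7] S(S(mul(add(S(add(Z, SZ)), Z), SSZ)))
  [8] S(S(mul(S(add(add(Z, SZ), Z)), SSZ)))
  [9] S(S(add(SSZ, mul(add(add(Z, SZ), Z), SSZ))))
  [10] S(S(S(add(SZ, mul(add(add(Z, SZ), Z), SSZ)))))
  [11] S(S(S(S(add(Z, mul(add(add(Z, SZ), Z), SSZ))))))
  [12] S(S(S(S(mul(add(add(Z, SZ), Z), SSZ)))))
  [13] S(S(S(S(mul(add(SZ, Z), SSZ)))))
  [14] S(S(S(S(mul(S(add(Z, Z)), SSZ)))))
  [15] S(S(S(S(add(SSZ, mul(add(Z, Z), SSZ))))))
  [16] S(S(S(S(S(add(SZ, mul(add(Z, Z), SSZ)))))))
  [17] S(S(S(S(S(S(add(Z, mul(add(Z, Z), SSZ))))))))
  [18] S(S(S(S(S(S(mul(add(Z, Z), SSZ)))))))
  [19] S(S(S(S(S(S(mul(Z, SSZ)))))))
  [20] S^6(Z)

Answer: normal form = S^6(Z)  (in 20 steps)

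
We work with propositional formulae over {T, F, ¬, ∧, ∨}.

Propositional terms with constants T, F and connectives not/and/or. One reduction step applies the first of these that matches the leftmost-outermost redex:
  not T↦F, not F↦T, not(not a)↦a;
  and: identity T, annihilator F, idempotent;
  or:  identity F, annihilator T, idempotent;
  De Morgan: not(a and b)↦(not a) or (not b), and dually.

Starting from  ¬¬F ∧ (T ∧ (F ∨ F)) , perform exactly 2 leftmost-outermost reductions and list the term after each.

  start: ¬¬F ∧ (T ∧ (F ∨ F))
  →1  F ∧ (T ∧ (F ∨ F))
  →2  F

Answer: after 2 steps: F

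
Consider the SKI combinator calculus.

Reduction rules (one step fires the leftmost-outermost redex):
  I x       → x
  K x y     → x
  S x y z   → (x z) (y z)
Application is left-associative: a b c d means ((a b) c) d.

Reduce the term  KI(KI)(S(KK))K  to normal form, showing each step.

Answer: normal form = S(KK)K  (in 2 steps)

Reduction:
  start: KI(KI)(S(KK))K
  →1  I(S(KK))K
  →2  S(KK)K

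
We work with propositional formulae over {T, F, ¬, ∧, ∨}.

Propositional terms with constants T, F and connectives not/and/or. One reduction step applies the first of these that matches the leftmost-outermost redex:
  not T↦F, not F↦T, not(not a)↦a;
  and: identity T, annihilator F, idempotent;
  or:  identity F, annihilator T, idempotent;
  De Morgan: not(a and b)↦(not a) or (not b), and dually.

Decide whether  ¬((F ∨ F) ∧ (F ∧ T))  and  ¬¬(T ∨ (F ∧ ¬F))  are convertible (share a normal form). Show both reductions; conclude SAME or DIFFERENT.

Answer: SAME — A ⇓ T, B ⇓ T

Reduction:
Term A:
  start: ¬((F ∨ F) ∧ (F ∧ T))
  →1  ¬(F ∨ F) ∨ ¬(F ∧ T)
  →2  (¬F ∧ ¬F) ∨ ¬(F ∧ T)
  →3  ¬F ∨ ¬(F ∧ T)
  →4  T ∨ ¬(F ∧ T)
  →5  T

Term B:
  start: ¬¬(T ∨ (F ∧ ¬F))
  →1  T ∨ (F ∧ ¬F)
  →2  T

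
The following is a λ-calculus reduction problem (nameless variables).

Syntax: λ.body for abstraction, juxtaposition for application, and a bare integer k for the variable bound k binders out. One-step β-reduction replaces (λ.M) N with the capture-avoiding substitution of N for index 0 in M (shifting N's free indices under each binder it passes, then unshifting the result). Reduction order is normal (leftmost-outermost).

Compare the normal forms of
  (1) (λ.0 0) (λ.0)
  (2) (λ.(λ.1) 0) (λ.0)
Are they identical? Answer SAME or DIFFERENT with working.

Answer: SAME — A ⇓ λ.0, B ⇓ λ.0

Working:
Term A:
  start: (λ.0 0) (λ.0)
  [1] (λ.0) (λ.0)
  [2] λ.0

Term B:
  start: (λ.(λ.1) 0) (λ.0)
  [1] (λ.λ.0) (λ.0)
  [2] λ.0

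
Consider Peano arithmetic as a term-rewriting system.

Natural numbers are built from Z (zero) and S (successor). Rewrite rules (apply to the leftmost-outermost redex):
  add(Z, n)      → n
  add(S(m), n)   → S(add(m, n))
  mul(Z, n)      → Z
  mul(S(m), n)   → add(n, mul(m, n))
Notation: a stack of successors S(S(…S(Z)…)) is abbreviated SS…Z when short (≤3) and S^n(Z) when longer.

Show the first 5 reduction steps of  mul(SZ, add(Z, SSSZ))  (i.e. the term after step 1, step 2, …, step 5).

Answer: after 5 steps: S(S(S(add(Z, mul(Z, add(Z, SSSZ))))))

Derivation:
  start: mul(SZ, add(Z, SSSZ))
  [1] add(add(Z, SSSZ), mul(Z, add(Z, SSSZ)))
  [2] add(SSSZ, mul(Z, add(Z, SSSZ)))
  [3] S(add(SSZ, mul(Z, add(Z, SSSZ))))
  [4] S(S(add(SZ, mul(Z, add(Z, SSSZ)))))
  [5] S(S(S(add(Z, mul(Z, add(Z, SSSZ))))))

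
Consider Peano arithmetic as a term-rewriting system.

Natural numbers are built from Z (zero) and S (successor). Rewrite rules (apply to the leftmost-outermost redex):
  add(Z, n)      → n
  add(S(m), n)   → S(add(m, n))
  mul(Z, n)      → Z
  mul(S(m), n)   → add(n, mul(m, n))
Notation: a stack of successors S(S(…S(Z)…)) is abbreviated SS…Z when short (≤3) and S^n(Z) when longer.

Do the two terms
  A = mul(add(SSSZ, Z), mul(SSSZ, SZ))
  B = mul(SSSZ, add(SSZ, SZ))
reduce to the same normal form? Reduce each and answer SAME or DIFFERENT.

Answer: SAME — A ⇓ S^9(Z), B ⇓ S^9(Z)

Working:
Term A:
  start: mul(add(SSSZ, Z), mul(SSSZ, SZ))
  →1  mul(S(add(SSZ, Z)), mul(SSSZ, SZ))
  →2  add(mul(SSSZ, SZ), mul(add(SSZ, Z), mul(SSSZ, SZ)))
  →3  add(add(SZ, mul(SSZ, SZ)), mul(add(SSZ, Z), mul(SSSZ, SZ)))
  →4  add(S(add(Z, mul(SSZ, SZ))), mul(add(SSZ, Z), mul(SSSZ, SZ)))
  →5  S(add(add(Z, mul(SSZ, SZ)), mul(add(SSZ, Z), mul(SSSZ, SZ))))
  →6  S(add(mul(SSZ, SZ), mul(add(SSZ, Z), mul(SSSZ, SZ))))
  →7  S(add(add(SZ, mul(SZ, SZ)), mul(add(SSZ, Z), mul(SSSZ, SZ))))
  →8  S(add(S(add(Z, mul(SZ, SZ))), mul(add(SSZ, Z), mul(SSSZ, SZ))))
  →9  S(S(add(add(Z, mul(SZ, SZ)), mul(add(SSZ, Z), mul(SSSZ, SZ)))))
  →10  S(S(add(mul(SZ, SZ), mul(add(SSZ, Z), mul(SSSZ, SZ)))))
  →11  S(S(add(add(SZ, mul(Z, SZ)), mul(add(SSZ, Z), mul(SSSZ, SZ)))))
  →12  S(S(add(S(add(Z, mul(Z, SZ))), mul(add(SSZ, Z), mul(SSSZ, SZ)))))
  →13  S(S(S(add(add(Z, mul(Z, SZ)), mul(add(SSZ, Z), mul(SSSZ, SZ))))))
  →14  S(S(S(add(mul(Z, SZ), mul(add(SSZ, Z), mul(SSSZ, SZ))))))
  →15  S(S(S(add(Z, mul(add(SSZ, Z), mul(SSSZ, SZ))))))
  →16  S(S(S(mul(add(SSZ, Z), mul(SSSZ, SZ)))))
  →17  S(S(S(mul(S(add(SZ, Z)), mul(SSSZ, SZ)))))
  →18  S(S(S(add(mul(SSSZ, SZ), mul(add(SZ, Z), mul(SSSZ, SZ))))))
  →19  S(S(S(add(add(SZ, mul(SSZ, SZ)), mul(add(SZ, Z), mul(SSSZ, SZ))))))
  →20  S(S(S(add(S(add(Z, mul(SSZ, SZ))), mul(add(SZ, Z), mul(SSSZ, SZ))))))
  →21  S(S(S(S(add(add(Z, mul(SSZ, SZ)), mul(add(SZ, Z), mul(SSSZ, SZ)))))))
  →22  S(S(S(S(add(mul(SSZ, SZ), mul(add(SZ, Z), mul(SSSZ, SZ)))))))
  →23  S(S(S(S(add(add(SZ, mul(SZ, SZ)), mul(add(SZ, Z), mul(SSSZ, SZ)))))))
  →24  S(S(S(S(add(S(add(Z, mul(SZ, SZ))), mul(add(SZ, Z), mul(SSSZ, SZ)))))))
  →25  S(S(S(S(S(add(add(Z, mul(SZ, SZ)), mul(add(SZ, Z), mul(SSSZ, SZ))))))))
  →26  S(S(S(S(S(add(mul(SZ, SZ), mul(add(SZ, Z), mul(SSSZ, SZ))))))))
  →27  S(S(S(S(S(add(add(SZ, mul(Z, SZ)), mul(add(SZ, Z), mul(SSSZ, SZ))))))))
  →28  S(S(S(S(S(add(S(add(Z, mul(Z, SZ))), mul(add(SZ, Z), mul(SSSZ, SZ))))))))
  →29  S(S(S(S(S(S(add(add(Z, mul(Z, SZ)), mul(add(SZ, Z), mul(SSSZ, SZ)))))))))
  →30  S(S(S(S(S(S(add(mul(Z, SZ), mul(add(SZ, Z), mul(SSSZ, SZ)))))))))
  →31  S(S(S(S(S(S(add(Z, mul(add(SZ, Z), mul(SSSZ, SZ)))))))))
  →32  S(S(S(S(S(S(mul(add(SZ, Z), mul(SSSZ, SZ))))))))
  →33  S(S(S(S(S(S(mul(S(add(Z, Z)), mul(SSSZ, SZ))))))))
  →34  S(S(S(S(S(S(add(mul(SSSZ, SZ), mul(add(Z, Z), mul(SSSZ, SZ)))))))))
  →35  S(S(S(S(S(S(add(add(SZ, mul(SSZ, SZ)), mul(add(Z, Z), mul(SSSZ, SZ)))))))))
  →36  S(S(S(S(S(S(add(S(add(Z, mul(SSZ, SZ))), mul(add(Z, Z), mul(SSSZ, SZ)))))))))
  →37  S(S(S(S(S(S(S(add(add(Z, mul(SSZ, SZ)), mul(add(Z, Z), mul(SSSZ, SZ))))))))))
  →38  S(S(S(S(S(S(S(add(mul(SSZ, SZ), mul(add(Z, Z), mul(SSSZ, SZ))))))))))
  →39  S(S(S(S(S(S(S(add(add(SZ, mul(SZ, SZ)), mul(add(Z, Z), mul(SSSZ, SZ))))))))))
  →40  S(S(S(S(S(S(S(add(S(add(Z, mul(SZ, SZ))), mul(add(Z, Z), mul(SSSZ, SZ))))))))))
  →41  S(S(S(S(S(S(S(S(add(add(Z, mul(SZ, SZ)), mul(add(Z, Z), mul(SSSZ, SZ)))))))))))
  →42  S(S(S(S(S(S(S(S(add(mul(SZ, SZ), mul(add(Z, Z), mul(SSSZ, SZ)))))))))))
  →43  S(S(S(S(S(S(S(S(add(add(SZ, mul(Z, SZ)), mul(add(Z, Z), mul(SSSZ, SZ)))))))))))
  →44  S(S(S(S(S(S(S(S(add(S(add(Z, mul(Z, SZ))), mul(add(Z, Z), mul(SSSZ, SZ)))))))))))
  →45  S(S(S(S(S(S(S(S(S(add(add(Z, mul(Z, SZ)), mul(add(Z, Z), mul(SSSZ, SZ))))))))))))
  →46  S(S(S(S(S(S(S(S(S(add(mul(Z, SZ), mul(add(Z, Z), mul(SSSZ, SZ))))))))))))
  →47  S(S(S(S(S(S(S(S(S(add(Z, mul(add(Z, Z), mul(SSSZ, SZ))))))))))))
  →48  S(S(S(S(S(S(S(S(S(mul(add(Z, Z), mul(SSSZ, SZ)))))))))))
  →49  S(S(S(S(S(S(S(S(S(mul(Z, mul(SSSZ, SZ)))))))))))
  →50  S^9(Z)

Term B:
  start: mul(SSSZ, add(SSZ, SZ))
  →1  add(add(SSZ, SZ), mul(SSZ, add(SSZ, SZ)))
  →2  add(S(add(SZ, SZ)), mul(SSZ, add(SSZ, SZ)))
  →3  S(add(add(SZ, SZ), mul(SSZ, add(SSZ, SZ))))
  →4  S(add(S(add(Z, SZ)), mul(SSZ, add(SSZ, SZ))))
  →5  S(S(add(add(Z, SZ), mul(SSZ, add(SSZ, SZ)))))
  →6  S(S(add(SZ, mul(SSZ, add(SSZ, SZ)))))
  →7  S(S(S(add(Z, mul(SSZ, add(SSZ, SZ))))))
  →8  S(S(S(mul(SSZ, add(SSZ, SZ)))))
  →9  S(S(S(add(add(SSZ, SZ), mul(SZ, add(SSZ, SZ))))))
  →10  S(S(S(add(S(add(SZ, SZ)), mul(SZ, add(SSZ, SZ))))))
  →11  S(S(S(S(add(add(SZ, SZ), mul(SZ, add(SSZ, SZ)))))))
  →12  S(S(S(S(add(S(add(Z, SZ)), mul(SZ, add(SSZ, SZ)))))))
  →13  S(S(S(S(S(add(add(Z, SZ), mul(SZ, add(SSZ, SZ))))))))
  →14  S(S(S(S(S(add(SZ, mul(SZ, add(SSZ, SZ))))))))
  →15  S(S(S(S(S(S(add(Z, mul(SZ, add(SSZ, SZ)))))))))
  →16  S(S(S(S(S(S(mul(SZ, add(SSZ, SZ))))))))
  →17  S(S(S(S(S(S(add(add(SSZ, SZ), mul(Z, add(SSZ, SZ)))))))))
  →18  S(S(S(S(S(S(add(S(add(SZ, SZ)), mul(Z, add(SSZ, SZ)))))))))
  →19  S(S(S(S(S(S(S(add(add(SZ, SZ), mul(Z, add(SSZ, SZ))))))))))
  →20  S(S(S(S(S(S(S(add(S(add(Z, SZ)), mul(Z, add(SSZ, SZ))))))))))
  →21  S(S(S(S(S(S(S(S(add(add(Z, SZ), mul(Z, add(SSZ, SZ)))))))))))
  →22  S(S(S(S(S(S(S(S(add(SZ, mul(Z, add(SSZ, SZ)))))))))))
  →23  S(S(S(S(S(S(S(S(S(add(Z, mul(Z, add(SSZ, SZ))))))))))))
  →24  S(S(S(S(S(S(S(S(S(mul(Z, add(SSZ, SZ)))))))))))
  →25  S^9(Z)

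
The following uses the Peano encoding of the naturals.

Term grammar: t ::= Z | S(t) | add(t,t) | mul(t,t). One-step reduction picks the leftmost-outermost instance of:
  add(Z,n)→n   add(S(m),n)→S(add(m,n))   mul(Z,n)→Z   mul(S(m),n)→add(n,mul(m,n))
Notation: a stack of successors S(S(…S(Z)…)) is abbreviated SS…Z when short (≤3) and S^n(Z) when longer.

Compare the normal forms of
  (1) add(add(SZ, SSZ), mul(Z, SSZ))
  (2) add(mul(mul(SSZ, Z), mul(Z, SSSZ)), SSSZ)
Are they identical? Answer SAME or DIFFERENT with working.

Answer: SAME — A ⇓ SSSZ, B ⇓ SSSZ

Derivation:
Term A:
  start: add(add(SZ, SSZ), mul(Z, SSZ))
  →1  add(S(add(Z, SSZ)), mul(Z, SSZ))
  →2  S(add(add(Z, SSZ), mul(Z, SSZ)))
  →3  S(add(SSZ, mul(Z, SSZ)))
  →4  S(S(add(SZ, mul(Z, SSZ))))
  →5  S(S(S(add(Z, mul(Z, SSZ)))))
  →6  S(S(S(mul(Z, SSZ))))
  →7  SSSZ

Term B:
  start: add(mul(mul(SSZ, Z), mul(Z, SSSZ)), SSSZ)
  →1  add(mul(add(Z, mul(SZ, Z)), mul(Z, SSSZ)), SSSZ)
  →2  add(mul(mul(SZ, Z), mul(Z, SSSZ)), SSSZ)
  →3  add(mul(add(Z, mul(Z, Z)), mul(Z, SSSZ)), SSSZ)
  →4  add(mul(mul(Z, Z), mul(Z, SSSZ)), SSSZ)
  →5  add(mul(Z, mul(Z, SSSZ)), SSSZ)
  →6  add(Z, SSSZ)
  →7  SSSZ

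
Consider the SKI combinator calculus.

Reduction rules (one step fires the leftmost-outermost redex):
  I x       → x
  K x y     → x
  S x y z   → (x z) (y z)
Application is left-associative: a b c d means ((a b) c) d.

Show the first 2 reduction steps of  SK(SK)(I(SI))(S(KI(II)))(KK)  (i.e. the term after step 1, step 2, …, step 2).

Answer: after 2 steps: I(SI)(S(KI(II)))(KK)

Reduction:
  start: SK(SK)(I(SI))(S(KI(II)))(KK)
  →1  K(I(SI))(SK(I(SI)))(S(KI(II)))(KK)
  →2  I(SI)(S(KI(II)))(KK)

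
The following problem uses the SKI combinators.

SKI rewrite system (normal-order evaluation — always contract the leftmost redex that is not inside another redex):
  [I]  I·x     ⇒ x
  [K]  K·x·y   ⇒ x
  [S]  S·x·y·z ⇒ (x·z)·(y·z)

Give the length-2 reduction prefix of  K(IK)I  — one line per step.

Answer: after 2 steps: K

Reduction:
  start: K(IK)I
  →1  IK
  →2  K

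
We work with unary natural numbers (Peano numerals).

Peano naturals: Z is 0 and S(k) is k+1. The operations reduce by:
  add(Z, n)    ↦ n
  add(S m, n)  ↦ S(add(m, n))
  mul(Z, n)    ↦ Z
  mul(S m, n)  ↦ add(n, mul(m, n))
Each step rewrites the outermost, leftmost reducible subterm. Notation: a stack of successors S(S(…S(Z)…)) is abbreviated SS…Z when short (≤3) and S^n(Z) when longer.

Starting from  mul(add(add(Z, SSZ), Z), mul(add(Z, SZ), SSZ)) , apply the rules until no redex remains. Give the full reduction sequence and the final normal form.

Answer: normal form = S^4(Z)  (in 25 steps)

Working:
  start: mul(add(add(Z, SSZ), Z), mul(add(Z, SZ), SSZ))
  →1  mul(add(SSZ, Z), mul(add(Z, SZ), SSZ))
  →2  mul(S(add(SZ, Z)), mul(add(Z, SZ), SSZ))
  →3  add(mul(add(Z, SZ), SSZ), mul(add(SZ, Z), mul(add(Z, SZ), SSZ)))
  →4  add(mul(SZ, SSZ), mul(add(SZ, Z), mul(add(Z, SZ), SSZ)))
  →5  add(add(SSZ, mul(Z, SSZ)), mul(add(SZ, Z), mul(add(Z, SZ), SSZ)))
  →6  add(S(add(SZ, mul(Z, SSZ))), mul(add(SZ, Z), mul(add(Z, SZ), SSZ)))
  →7  S(add(add(SZ, mul(Z, SSZ)), mul(add(SZ, Z), mul(add(Z, SZ), SSZ))))
  →8  S(add(S(add(Z, mul(Z, SSZ))), mul(add(SZ, Z), mul(add(Z, SZ), SSZ))))
  →9  S(S(add(add(Z, mul(Z, SSZ)), mul(add(SZ, Z), mul(add(Z, SZ), SSZ)))))
  →10  S(S(add(mul(Z, SSZ), mul(add(SZ, Z), mul(add(Z, SZ), SSZ)))))
  →11  S(S(add(Z, mul(add(SZ, Z), mul(add(Z, SZ), SSZ)))))
  →12  S(S(mul(add(SZ, Z), mul(add(Z, SZ), SSZ))))
  →13  S(S(mul(S(add(Z, Z)), mul(add(Z, SZ), SSZ))))
  →14  S(S(add(mul(add(Z, SZ), SSZ), mul(add(Z, Z), mul(add(Z, SZ), SSZ)))))
  →15  S(S(add(mul(SZ, SSZ), mul(add(Z, Z), mul(add(Z, SZ), SSZ)))))
  →16  S(S(add(add(SSZ, mul(Z, SSZ)), mul(add(Z, Z), mul(add(Z, SZ), SSZ)))))
  →17  S(S(add(S(add(SZ, mul(Z, SSZ))), mul(add(Z, Z), mul(add(Z, SZ), SSZ)))))
  →18  S(S(S(add(add(SZ, mul(Z, SSZ)), mul(add(Z, Z), mul(add(Z, SZ), SSZ))))))
  →19  S(S(S(add(S(add(Z, mul(Z, SSZ))), mul(add(Z, Z), mul(add(Z, SZ), SSZ))))))
  →20  S(S(S(S(add(add(Z, mul(Z, SSZ)), mul(add(Z, Z), mul(add(Z, SZ), SSZ)))))))
  →21  S(S(S(S(add(mul(Z, SSZ), mul(add(Z, Z), mul(add(Z, SZ), SSZ)))))))
  →22  S(S(S(S(add(Z, mul(add(Z, Z), mul(add(Z, SZ), SSZ)))))))
  →23  S(S(S(S(mul(add(Z, Z), mul(add(Z, SZ), SSZ))))))
  →24  S(S(S(S(mul(Z, mul(add(Z, SZ), SSZ))))))
  →25  S^4(Z)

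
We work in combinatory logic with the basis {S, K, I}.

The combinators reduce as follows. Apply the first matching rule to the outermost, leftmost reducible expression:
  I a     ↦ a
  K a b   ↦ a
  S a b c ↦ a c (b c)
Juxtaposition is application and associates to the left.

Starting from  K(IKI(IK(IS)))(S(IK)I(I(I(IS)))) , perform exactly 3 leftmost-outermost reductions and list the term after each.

Answer: after 3 steps: I

Derivation:
  start: K(IKI(IK(IS)))(S(IK)I(I(I(IS))))
  step 1: IKI(IK(IS))
  step 2: KI(IK(IS))
  step 3: I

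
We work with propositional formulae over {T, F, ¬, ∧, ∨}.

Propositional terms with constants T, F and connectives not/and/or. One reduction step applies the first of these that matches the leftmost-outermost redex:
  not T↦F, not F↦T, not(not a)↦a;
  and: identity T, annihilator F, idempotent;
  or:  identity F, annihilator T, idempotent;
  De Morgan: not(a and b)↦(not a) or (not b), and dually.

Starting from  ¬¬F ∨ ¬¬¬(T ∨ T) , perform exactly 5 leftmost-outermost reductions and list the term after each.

Answer: after 5 steps: ¬T

Derivation:
  start: ¬¬F ∨ ¬¬¬(T ∨ T)
  step 1: F ∨ ¬¬¬(T ∨ T)
  step 2: ¬¬¬(T ∨ T)
  step 3: ¬(T ∨ T)
  step 4: ¬T ∧ ¬T
  step 5: ¬T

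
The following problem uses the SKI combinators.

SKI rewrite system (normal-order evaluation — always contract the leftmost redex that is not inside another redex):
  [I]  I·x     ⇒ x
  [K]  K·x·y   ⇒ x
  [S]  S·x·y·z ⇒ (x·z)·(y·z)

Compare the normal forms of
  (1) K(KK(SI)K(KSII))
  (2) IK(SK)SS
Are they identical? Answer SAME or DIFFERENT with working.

Term A:
  start: K(KK(SI)K(KSII))
  step 1: K(KK(KSII))
  step 2: KK

Term B:
  start: IK(SK)SS
  step 1: K(SK)SS
  step 2: SKS

Answer: DIFFERENT — A ⇓ KK, B ⇓ SKS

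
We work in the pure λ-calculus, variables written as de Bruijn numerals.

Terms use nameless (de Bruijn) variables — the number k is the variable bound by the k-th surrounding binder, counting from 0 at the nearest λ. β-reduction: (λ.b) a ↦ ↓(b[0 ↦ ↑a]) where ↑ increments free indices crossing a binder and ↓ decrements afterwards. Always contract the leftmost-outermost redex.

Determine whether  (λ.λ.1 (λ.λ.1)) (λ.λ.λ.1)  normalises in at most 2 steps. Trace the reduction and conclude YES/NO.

  start: (λ.λ.1 (λ.λ.1)) (λ.λ.λ.1)
  step 1: λ.(λ.λ.λ.1) (λ.λ.1)
  step 2: λ.λ.λ.1

Answer: YES — reaches normal form λ.λ.λ.1 in 2 ≤ 2 steps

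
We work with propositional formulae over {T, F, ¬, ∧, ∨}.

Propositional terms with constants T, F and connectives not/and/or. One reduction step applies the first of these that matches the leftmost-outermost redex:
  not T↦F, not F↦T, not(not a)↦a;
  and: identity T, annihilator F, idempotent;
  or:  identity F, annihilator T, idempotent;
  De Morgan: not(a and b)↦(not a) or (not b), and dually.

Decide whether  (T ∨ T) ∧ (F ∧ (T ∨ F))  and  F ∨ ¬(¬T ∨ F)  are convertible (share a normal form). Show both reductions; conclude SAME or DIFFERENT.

Term A:
  start: (T ∨ T) ∧ (F ∧ (T ∨ F))
  step 1: T ∧ (F ∧ (T ∨ F))
  step 2: F ∧ (T ∨ F)
  step 3: F

Term B:
  start: F ∨ ¬(¬T ∨ F)
  step 1: ¬(¬T ∨ F)
  step 2: ¬¬T ∧ ¬F
  step 3: T ∧ ¬F
  step 4: ¬F
  step 5: T

Answer: DIFFERENT — A ⇓ F, B ⇓ T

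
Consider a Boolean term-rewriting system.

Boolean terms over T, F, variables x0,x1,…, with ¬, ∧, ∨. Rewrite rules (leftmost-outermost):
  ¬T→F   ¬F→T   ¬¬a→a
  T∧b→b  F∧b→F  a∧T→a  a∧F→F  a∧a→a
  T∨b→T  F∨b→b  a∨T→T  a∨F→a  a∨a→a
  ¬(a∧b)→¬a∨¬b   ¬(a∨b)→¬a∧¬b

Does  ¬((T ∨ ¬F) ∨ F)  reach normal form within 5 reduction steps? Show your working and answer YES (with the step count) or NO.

  start: ¬((T ∨ ¬F) ∨ F)
  →1  ¬(T ∨ ¬F) ∧ ¬F
  →2  (¬T ∧ ¬¬F) ∧ ¬F
  →3  (F ∧ ¬¬F) ∧ ¬F
  →4  F ∧ ¬F
  →5  F

Answer: YES — reaches normal form F in 5 ≤ 5 steps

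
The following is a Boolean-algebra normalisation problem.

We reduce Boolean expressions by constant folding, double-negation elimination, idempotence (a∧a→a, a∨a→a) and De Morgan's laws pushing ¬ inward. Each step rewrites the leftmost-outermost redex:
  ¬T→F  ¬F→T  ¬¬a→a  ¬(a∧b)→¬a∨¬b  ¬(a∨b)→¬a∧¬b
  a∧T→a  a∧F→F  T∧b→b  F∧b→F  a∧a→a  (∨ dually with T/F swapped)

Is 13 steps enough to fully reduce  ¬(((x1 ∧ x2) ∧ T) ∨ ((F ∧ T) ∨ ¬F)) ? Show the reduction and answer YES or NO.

Answer: YES — reaches normal form F in 12 ≤ 13 steps

Working:
  start: ¬(((x1 ∧ x2) ∧ T) ∨ ((F ∧ T) ∨ ¬F))
  [1] ¬((x1 ∧ x2) ∧ T) ∧ ¬((F ∧ T) ∨ ¬F)
  [2] (¬(x1 ∧ x2) ∨ ¬T) ∧ ¬((F ∧ T) ∨ ¬F)
  [3] ((¬x1 ∨ ¬x2) ∨ ¬T) ∧ ¬((F ∧ T) ∨ ¬F)
  [4] ((¬x1 ∨ ¬x2) ∨ F) ∧ ¬((F ∧ T) ∨ ¬F)
  [5] (¬x1 ∨ ¬x2) ∧ ¬((F ∧ T) ∨ ¬F)
  [6] (¬x1 ∨ ¬x2) ∧ (¬(F ∧ T) ∧ ¬¬F)
  [7] (¬x1 ∨ ¬x2) ∧ ((¬F ∨ ¬T) ∧ ¬¬F)
  [8] (¬x1 ∨ ¬x2) ∧ ((T ∨ ¬T) ∧ ¬¬F)
  [9] (¬x1 ∨ ¬x2) ∧ (T ∧ ¬¬F)
  [10] (¬x1 ∨ ¬x2) ∧ ¬¬F
  [11] (¬x1 ∨ ¬x2) ∧ F
  [12] F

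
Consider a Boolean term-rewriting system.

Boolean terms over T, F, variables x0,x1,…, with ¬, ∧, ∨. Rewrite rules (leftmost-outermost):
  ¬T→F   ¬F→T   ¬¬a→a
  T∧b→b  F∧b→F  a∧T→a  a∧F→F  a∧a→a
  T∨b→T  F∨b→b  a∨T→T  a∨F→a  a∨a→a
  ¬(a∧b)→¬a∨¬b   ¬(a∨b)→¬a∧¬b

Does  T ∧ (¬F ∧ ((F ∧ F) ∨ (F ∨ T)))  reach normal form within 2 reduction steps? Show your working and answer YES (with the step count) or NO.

  start: T ∧ (¬F ∧ ((F ∧ F) ∨ (F ∨ T)))
  step 1: ¬F ∧ ((F ∧ F) ∨ (F ∨ T))
  step 2: T ∧ ((F ∧ F) ∨ (F ∨ T))

Answer: NO — after 2 steps the term is T ∧ ((F ∧ F) ∨ (F ∨ T)), not yet normal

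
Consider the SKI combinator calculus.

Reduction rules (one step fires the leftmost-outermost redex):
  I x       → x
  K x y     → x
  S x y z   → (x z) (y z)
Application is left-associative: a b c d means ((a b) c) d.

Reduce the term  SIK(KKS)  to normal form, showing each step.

Answer: normal form = K(KK)  (in 4 steps)

Reduction:
  start: SIK(KKS)
  step 1: I(KKS)(K(KKS))
  step 2: KKS(K(KKS))
  step 3: K(K(KKS))
  step 4: K(KK)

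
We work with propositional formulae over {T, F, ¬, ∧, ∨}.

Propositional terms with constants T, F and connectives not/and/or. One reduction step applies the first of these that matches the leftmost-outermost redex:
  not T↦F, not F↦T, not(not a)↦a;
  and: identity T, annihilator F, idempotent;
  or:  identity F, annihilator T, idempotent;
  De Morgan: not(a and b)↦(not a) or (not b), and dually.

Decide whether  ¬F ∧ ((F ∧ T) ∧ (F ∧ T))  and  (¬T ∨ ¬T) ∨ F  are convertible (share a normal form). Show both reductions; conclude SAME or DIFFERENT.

Answer: SAME — A ⇓ F, B ⇓ F

Working:
Term A:
  start: ¬F ∧ ((F ∧ T) ∧ (F ∧ T))
  step 1: T ∧ ((F ∧ T) ∧ (F ∧ T))
  step 2: (F ∧ T) ∧ (F ∧ T)
  step 3: F ∧ T
  step 4: F

Term B:
  start: (¬T ∨ ¬T) ∨ F
  step 1: ¬T ∨ ¬T
  step 2: ¬T
  step 3: F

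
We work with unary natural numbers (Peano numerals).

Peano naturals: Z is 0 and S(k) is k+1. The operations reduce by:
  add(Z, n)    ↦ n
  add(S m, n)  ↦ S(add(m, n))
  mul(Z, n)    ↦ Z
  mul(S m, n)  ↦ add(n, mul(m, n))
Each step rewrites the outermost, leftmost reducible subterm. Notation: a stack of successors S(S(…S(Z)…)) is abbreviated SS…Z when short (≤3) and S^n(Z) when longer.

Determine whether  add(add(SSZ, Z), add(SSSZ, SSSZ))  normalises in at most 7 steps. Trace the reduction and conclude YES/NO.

  start: add(add(SSZ, Z), add(SSSZ, SSSZ))
  →1  add(S(add(SZ, Z)), add(SSSZ, SSSZ))
  →2  S(add(add(SZ, Z), add(SSSZ, SSSZ)))
  →3  S(add(S(add(Z, Z)), add(SSSZ, SSSZ)))
  →4  S(S(add(add(Z, Z), add(SSSZ, SSSZ))))
  →5  S(S(add(Z, add(SSSZ, SSSZ))))
  →6  S(S(add(SSSZ, SSSZ)))
  →7  S(S(S(add(SSZ, SSSZ))))

Answer: NO — after 7 steps the term is S(S(S(add(SSZ, SSSZ)))), not yet normal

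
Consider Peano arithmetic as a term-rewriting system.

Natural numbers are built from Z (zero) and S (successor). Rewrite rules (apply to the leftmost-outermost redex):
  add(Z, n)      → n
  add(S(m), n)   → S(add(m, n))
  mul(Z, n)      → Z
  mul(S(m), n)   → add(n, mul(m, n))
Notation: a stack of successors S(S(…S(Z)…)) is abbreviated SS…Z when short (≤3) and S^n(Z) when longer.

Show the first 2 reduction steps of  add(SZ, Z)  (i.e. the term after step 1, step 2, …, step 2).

  start: add(SZ, Z)
  →1  S(add(Z, Z))
  →2  SZ

Answer: after 2 steps: SZ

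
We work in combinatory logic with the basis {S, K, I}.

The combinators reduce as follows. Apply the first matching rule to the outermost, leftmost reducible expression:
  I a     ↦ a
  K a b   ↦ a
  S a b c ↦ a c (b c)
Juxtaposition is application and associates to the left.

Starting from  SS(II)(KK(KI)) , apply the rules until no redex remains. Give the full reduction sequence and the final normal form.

  start: SS(II)(KK(KI))
  step 1: S(KK(KI))(II(KK(KI)))
  step 2: SK(II(KK(KI)))
  step 3: SK(I(KK(KI)))
  step 4: SK(KK(KI))
  step 5: SKK

Answer: normal form = SKK  (in 5 steps)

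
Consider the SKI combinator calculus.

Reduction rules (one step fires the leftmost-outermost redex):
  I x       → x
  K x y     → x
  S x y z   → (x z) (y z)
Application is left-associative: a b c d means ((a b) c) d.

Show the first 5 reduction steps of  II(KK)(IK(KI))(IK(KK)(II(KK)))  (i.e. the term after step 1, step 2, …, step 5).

  start: II(KK)(IK(KI))(IK(KK)(II(KK)))
  [1] I(KK)(IK(KI))(IK(KK)(II(KK)))
  [2] KK(IK(KI))(IK(KK)(II(KK)))
  [3] K(IK(KK)(II(KK)))
  [4] K(K(KK)(II(KK)))
  [5] K(KK)

Answer: after 5 steps: K(KK)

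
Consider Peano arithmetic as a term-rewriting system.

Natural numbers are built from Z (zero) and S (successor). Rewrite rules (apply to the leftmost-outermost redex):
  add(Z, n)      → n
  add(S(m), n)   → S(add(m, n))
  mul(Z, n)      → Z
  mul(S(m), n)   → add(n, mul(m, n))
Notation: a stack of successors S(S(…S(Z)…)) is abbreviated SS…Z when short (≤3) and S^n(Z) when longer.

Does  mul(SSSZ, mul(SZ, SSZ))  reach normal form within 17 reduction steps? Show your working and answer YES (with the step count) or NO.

  start: mul(SSSZ, mul(SZ, SSZ))
  →1  add(mul(SZ, SSZ), mul(SSZ, mul(SZ, SSZ)))
  →2  add(add(SSZ, mul(Z, SSZ)), mul(SSZ, mul(SZ, SSZ)))
  →3  add(S(add(SZ, mul(Z, SSZ))), mul(SSZ, mul(SZ, SSZ)))
  →4  S(add(add(SZ, mul(Z, SSZ)), mul(SSZ, mul(SZ, SSZ))))
  →5  S(add(S(add(Z, mul(Z, SSZ))), mul(SSZ, mul(SZ, SSZ))))
  →6  S(S(add(add(Z, mul(Z, SSZ)), mul(SSZ, mul(SZ, SSZ)))))
  →7  S(S(add(mul(Z, SSZ), mul(SSZ, mul(SZ, SSZ)))))
  →8  S(S(add(Z, mul(SSZ, mul(SZ, SSZ)))))
  →9  S(S(mul(SSZ, mul(SZ, SSZ))))
  →10  S(S(add(mul(SZ, SSZ), mul(SZ, mul(SZ, SSZ)))))
  →11  S(S(add(add(SSZ, mul(Z, SSZ)), mul(SZ, mul(SZ, SSZ)))))
  →12  S(S(add(S(add(SZ, mul(Z, SSZ))), mul(SZ, mul(SZ, SSZ)))))
  →13  S(S(S(add(add(SZ, mul(Z, SSZ)), mul(SZ, mul(SZ, SSZ))))))
  →14  S(S(S(add(S(add(Z, mul(Z, SSZ))), mul(SZ, mul(SZ, SSZ))))))
  →15  S(S(S(S(add(add(Z, mul(Z, SSZ)), mul(SZ, mul(SZ, SSZ)))))))
  →16  S(S(S(S(add(mul(Z, SSZ), mul(SZ, mul(SZ, SSZ)))))))
  →17  S(S(S(S(add(Z, mul(SZ, mul(SZ, SSZ)))))))

Answer: NO — after 17 steps the term is S(S(S(S(add(Z, mul(SZ, mul(SZ, SSZ))))))), not yet normal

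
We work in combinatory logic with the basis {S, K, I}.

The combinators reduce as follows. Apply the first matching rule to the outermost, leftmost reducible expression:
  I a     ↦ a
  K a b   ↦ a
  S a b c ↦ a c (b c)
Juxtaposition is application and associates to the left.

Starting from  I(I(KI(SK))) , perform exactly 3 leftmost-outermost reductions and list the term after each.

  start: I(I(KI(SK)))
  [1] I(KI(SK))
  [2] KI(SK)
  [3] I

Answer: after 3 steps: I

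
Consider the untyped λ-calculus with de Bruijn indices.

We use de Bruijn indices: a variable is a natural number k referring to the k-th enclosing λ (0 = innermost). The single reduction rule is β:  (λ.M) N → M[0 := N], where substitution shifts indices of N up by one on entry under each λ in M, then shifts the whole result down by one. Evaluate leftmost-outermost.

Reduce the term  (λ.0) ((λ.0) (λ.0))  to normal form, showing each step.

  start: (λ.0) ((λ.0) (λ.0))
  [1] (λ.0) (λ.0)
  [2] λ.0

Answer: normal form = λ.0  (in 2 steps)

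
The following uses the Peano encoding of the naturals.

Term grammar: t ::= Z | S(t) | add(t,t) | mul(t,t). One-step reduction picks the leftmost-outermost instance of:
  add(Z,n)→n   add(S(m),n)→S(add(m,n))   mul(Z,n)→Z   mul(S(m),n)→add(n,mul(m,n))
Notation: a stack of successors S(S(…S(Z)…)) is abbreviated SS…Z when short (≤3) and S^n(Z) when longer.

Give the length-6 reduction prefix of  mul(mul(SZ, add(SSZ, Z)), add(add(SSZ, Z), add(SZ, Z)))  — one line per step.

Answer: after 6 steps: add(S(add(add(SZ, Z), add(SZ, Z))), mul(add(add(SZ, Z), mul(Z, add(SSZ, Z))), add(add(SSZ, Z), add(SZ, Z))))

Reduction:
  start: mul(mul(SZ, add(SSZ, Z)), add(add(SSZ, Z), add(SZ, Z)))
  step 1: mul(add(add(SSZ, Z), mul(Z, add(SSZ, Z))), add(add(SSZ, Z), add(SZ, Z)))
  step 2: mul(add(S(add(SZ, Z)), mul(Z, add(SSZ, Z))), add(add(SSZ, Z), add(SZ, Z)))
  step 3: mul(S(add(add(SZ, Z), mul(Z, add(SSZ, Z)))), add(add(SSZ, Z), add(SZ, Z)))
  step 4: add(add(add(SSZ, Z), add(SZ, Z)), mul(add(add(SZ, Z), mul(Z, add(SSZ, Z))), add(add(SSZ, Z), add(SZ, Z))))
  step 5: add(add(S(add(SZ, Z)), add(SZ, Z)), mul(add(add(SZ, Z), mul(Z, add(SSZ, Z))), add(add(SSZ, Z), add(SZ, Z))))
  step 6: add(S(add(add(SZ, Z), add(SZ, Z))), mul(add(add(SZ, Z), mul(Z, add(SSZ, Z))), add(add(SSZ, Z), add(SZ, Z))))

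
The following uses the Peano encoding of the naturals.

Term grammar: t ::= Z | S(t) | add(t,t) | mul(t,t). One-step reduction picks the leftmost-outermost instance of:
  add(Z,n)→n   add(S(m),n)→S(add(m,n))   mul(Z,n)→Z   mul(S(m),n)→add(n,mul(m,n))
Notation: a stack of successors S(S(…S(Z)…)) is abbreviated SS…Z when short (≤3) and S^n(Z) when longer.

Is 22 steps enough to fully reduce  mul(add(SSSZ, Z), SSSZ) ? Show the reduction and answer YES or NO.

  start: mul(add(SSSZ, Z), SSSZ)
  [1] mul(S(add(SSZ, Z)), SSSZ)
  [2] add(SSSZ, mul(add(SSZ, Z), SSSZ))
  [3] S(add(SSZ, mul(add(SSZ, Z), SSSZ)))
  [4] S(S(add(SZ, mul(add(SSZ, Z), SSSZ))))
  [5] S(S(S(add(Z, mul(add(SSZ, Z), SSSZ)))))
  [6] S(S(S(mul(add(SSZ, Z), SSSZ))))
  [7] S(S(S(mul(S(add(SZ, Z)), SSSZ))))
  [8] S(S(S(add(SSSZ, mul(add(SZ, Z), SSSZ)))))
  [9] S(S(S(S(add(SSZ, mul(add(SZ, Z), SSSZ))))))
  [10] S(S(S(S(S(add(SZ, mul(add(SZ, Z), SSSZ)))))))
  [11] S(S(S(S(S(S(add(Z, mul(add(SZ, Z), SSSZ))))))))
  [12] S(S(S(S(S(S(mul(add(SZ, Z), SSSZ)))))))
  [13] S(S(S(S(S(S(mul(S(add(Z, Z)), SSSZ)))))))
  [14] S(S(S(S(S(S(add(SSSZ, mul(add(Z, Z), SSSZ))))))))
  [15] S(S(S(S(S(S(S(add(SSZ, mul(add(Z, Z), SSSZ)))))))))
  [16] S(S(S(S(S(S(S(S(add(SZ, mul(add(Z, Z), SSSZ))))))))))
  [17] S(S(S(S(S(S(S(S(S(add(Z, mul(add(Z, Z), SSSZ)))))))))))
  [18] S(S(S(S(S(S(S(S(S(mul(add(Z, Z), SSSZ))))))))))
  [19] S(S(S(S(S(S(S(S(S(mul(Z, SSSZ))))))))))
  [20] S^9(Z)

Answer: YES — reaches normal form S^9(Z) in 20 ≤ 22 steps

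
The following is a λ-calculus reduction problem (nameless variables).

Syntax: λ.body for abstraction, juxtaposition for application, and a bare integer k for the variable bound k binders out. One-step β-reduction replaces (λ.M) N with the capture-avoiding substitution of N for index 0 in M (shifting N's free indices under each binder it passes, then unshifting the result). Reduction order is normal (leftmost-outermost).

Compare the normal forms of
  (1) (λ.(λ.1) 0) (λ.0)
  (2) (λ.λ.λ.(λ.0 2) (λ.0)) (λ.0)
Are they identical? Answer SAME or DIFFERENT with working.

Answer: DIFFERENT — A ⇓ λ.0, B ⇓ λ.λ.1

Reduction:
Term A:
  start: (λ.(λ.1) 0) (λ.0)
  [1] (λ.λ.0) (λ.0)
  [2] λ.0

Term B:
  start: (λ.λ.λ.(λ.0 2) (λ.0)) (λ.0)
  [1] λ.λ.(λ.0 2) (λ.0)
  [2] λ.λ.(λ.0) 1
  [3] λ.λ.1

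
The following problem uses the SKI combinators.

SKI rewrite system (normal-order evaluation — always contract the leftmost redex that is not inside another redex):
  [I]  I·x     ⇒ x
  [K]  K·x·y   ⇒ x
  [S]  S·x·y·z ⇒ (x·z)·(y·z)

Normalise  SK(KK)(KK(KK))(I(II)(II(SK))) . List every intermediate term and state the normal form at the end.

Answer: normal form = K(SK)  (in 8 steps)

Derivation:
  start: SK(KK)(KK(KK))(I(II)(II(SK)))
  →1  K(KK(KK))(KK(KK(KK)))(I(II)(II(SK)))
  →2  KK(KK)(I(II)(II(SK)))
  →3  K(I(II)(II(SK)))
  →4  K(II(II(SK)))
  →5  K(I(II(SK)))
  →6  K(II(SK))
  →7  K(I(SK))
  →8  K(SK)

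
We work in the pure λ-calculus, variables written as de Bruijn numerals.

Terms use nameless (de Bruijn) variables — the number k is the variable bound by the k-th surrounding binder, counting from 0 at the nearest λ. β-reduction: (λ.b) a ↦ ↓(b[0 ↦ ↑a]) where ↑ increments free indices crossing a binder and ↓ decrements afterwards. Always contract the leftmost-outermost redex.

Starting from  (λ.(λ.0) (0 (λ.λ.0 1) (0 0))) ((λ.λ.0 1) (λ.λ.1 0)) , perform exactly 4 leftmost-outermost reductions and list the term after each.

Answer: after 4 steps: (λ.λ.0 1) (λ.λ.1 0) ((λ.λ.0 1) (λ.λ.1 0) ((λ.λ.0 1) (λ.λ.1 0)))

Reduction:
  start: (λ.(λ.0) (0 (λ.λ.0 1) (0 0))) ((λ.λ.0 1) (λ.λ.1 0))
  [1] (λ.0) ((λ.λ.0 1) (λ.λ.1 0) (λ.λ.0 1) ((λ.λ.0 1) (λ.λ.1 0) ((λ.λ.0 1) (λ.λ.1 0))))
  [2] (λ.λ.0 1) (λ.λ.1 0) (λ.λ.0 1) ((λ.λ.0 1) (λ.λ.1 0) ((λ.λ.0 1) (λ.λ.1 0)))
  [3] (λ.0 (λ.λ.1 0)) (λ.λ.0 1) ((λ.λ.0 1) (λ.λ.1 0) ((λ.λ.0 1) (λ.λ.1 0)))
  [4] (λ.λ.0 1) (λ.λ.1 0) ((λ.λ.0 1) (λ.λ.1 0) ((λ.λ.0 1) (λ.λ.1 0)))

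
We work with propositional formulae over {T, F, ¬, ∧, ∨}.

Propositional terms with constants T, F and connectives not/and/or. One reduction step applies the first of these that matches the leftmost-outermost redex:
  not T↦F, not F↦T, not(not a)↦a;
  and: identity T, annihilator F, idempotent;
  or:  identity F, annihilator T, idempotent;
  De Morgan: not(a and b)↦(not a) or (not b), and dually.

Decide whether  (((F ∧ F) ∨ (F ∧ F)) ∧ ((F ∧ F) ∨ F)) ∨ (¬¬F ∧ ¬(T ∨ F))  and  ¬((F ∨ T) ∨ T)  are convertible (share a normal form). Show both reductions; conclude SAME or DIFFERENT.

Answer: SAME — A ⇓ F, B ⇓ F

Working:
Term A:
  start: (((F ∧ F) ∨ (F ∧ F)) ∧ ((F ∧ F) ∨ F)) ∨ (¬¬F ∧ ¬(T ∨ F))
  step 1: ((F ∧ F) ∧ ((F ∧ F) ∨ F)) ∨ (¬¬F ∧ ¬(T ∨ F))
  step 2: (F ∧ ((F ∧ F) ∨ F)) ∨ (¬¬F ∧ ¬(T ∨ F))
  step 3: F ∨ (¬¬F ∧ ¬(T ∨ F))
  step 4: ¬¬F ∧ ¬(T ∨ F)
  step 5: F ∧ ¬(T ∨ F)
  step 6: F

Term B:
  start: ¬((F ∨ T) ∨ T)
  step 1: ¬(F ∨ T) ∧ ¬T
  step 2: (¬F ∧ ¬T) ∧ ¬T
  step 3: (T ∧ ¬T) ∧ ¬T
  step 4: ¬T ∧ ¬T
  step 5: ¬T
  step 6: F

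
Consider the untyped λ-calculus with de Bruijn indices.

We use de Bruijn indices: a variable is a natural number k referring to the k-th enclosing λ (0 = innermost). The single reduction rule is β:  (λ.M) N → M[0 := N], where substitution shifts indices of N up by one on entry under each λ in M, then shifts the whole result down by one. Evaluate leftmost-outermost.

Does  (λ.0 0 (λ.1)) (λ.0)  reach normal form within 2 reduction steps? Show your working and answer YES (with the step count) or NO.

  start: (λ.0 0 (λ.1)) (λ.0)
  step 1: (λ.0) (λ.0) (λ.λ.0)
  step 2: (λ.0) (λ.λ.0)

Answer: NO — after 2 steps the term is (λ.0) (λ.λ.0), not yet normal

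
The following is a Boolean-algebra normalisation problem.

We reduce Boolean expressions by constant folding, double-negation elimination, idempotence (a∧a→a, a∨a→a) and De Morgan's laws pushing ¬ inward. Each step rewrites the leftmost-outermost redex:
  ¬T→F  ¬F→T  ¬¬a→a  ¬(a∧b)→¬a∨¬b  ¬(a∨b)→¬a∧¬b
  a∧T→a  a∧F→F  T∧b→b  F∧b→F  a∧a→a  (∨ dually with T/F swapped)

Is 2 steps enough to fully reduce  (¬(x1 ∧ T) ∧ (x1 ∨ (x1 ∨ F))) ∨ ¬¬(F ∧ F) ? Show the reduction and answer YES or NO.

  start: (¬(x1 ∧ T) ∧ (x1 ∨ (x1 ∨ F))) ∨ ¬¬(F ∧ F)
  →1  ((¬x1 ∨ ¬T) ∧ (x1 ∨ (x1 ∨ F))) ∨ ¬¬(F ∧ F)
  →2  ((¬x1 ∨ F) ∧ (x1 ∨ (x1 ∨ F))) ∨ ¬¬(F ∧ F)

Answer: NO — after 2 steps the term is ((¬x1 ∨ F) ∧ (x1 ∨ (x1 ∨ F))) ∨ ¬¬(F ∧ F), not yet normal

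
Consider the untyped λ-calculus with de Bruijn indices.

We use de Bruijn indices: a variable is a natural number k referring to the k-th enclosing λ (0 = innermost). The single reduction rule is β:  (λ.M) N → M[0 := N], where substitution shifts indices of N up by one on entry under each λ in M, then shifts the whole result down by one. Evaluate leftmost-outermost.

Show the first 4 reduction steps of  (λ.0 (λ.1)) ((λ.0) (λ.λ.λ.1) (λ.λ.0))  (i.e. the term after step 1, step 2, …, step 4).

  start: (λ.0 (λ.1)) ((λ.0) (λ.λ.λ.1) (λ.λ.0))
  step 1: (λ.0) (λ.λ.λ.1) (λ.λ.0) (λ.(λ.0) (λ.λ.λ.1) (λ.λ.0))
  step 2: (λ.λ.λ.1) (λ.λ.0) (λ.(λ.0) (λ.λ.λ.1) (λ.λ.0))
  step 3: (λ.λ.1) (λ.(λ.0) (λ.λ.λ.1) (λ.λ.0))
  step 4: λ.λ.(λ.0) (λ.λ.λ.1) (λ.λ.0)

Answer: after 4 steps: λ.λ.(λ.0) (λ.λ.λ.1) (λ.λ.0)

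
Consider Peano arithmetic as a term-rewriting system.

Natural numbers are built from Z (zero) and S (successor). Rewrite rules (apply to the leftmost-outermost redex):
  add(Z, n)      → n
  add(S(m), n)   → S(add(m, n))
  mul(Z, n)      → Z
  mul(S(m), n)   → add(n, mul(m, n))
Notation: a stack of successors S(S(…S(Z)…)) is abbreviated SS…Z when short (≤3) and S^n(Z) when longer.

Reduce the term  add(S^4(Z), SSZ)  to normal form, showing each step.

  start: add(S^4(Z), SSZ)
  step 1: S(add(SSSZ, SSZ))
  step 2: S(S(add(SSZ, SSZ)))
  step 3: S(S(S(add(SZ, SSZ))))
  step 4: S(S(S(S(add(Z, SSZ)))))
  step 5: S^6(Z)

Answer: normal form = S^6(Z)  (in 5 steps)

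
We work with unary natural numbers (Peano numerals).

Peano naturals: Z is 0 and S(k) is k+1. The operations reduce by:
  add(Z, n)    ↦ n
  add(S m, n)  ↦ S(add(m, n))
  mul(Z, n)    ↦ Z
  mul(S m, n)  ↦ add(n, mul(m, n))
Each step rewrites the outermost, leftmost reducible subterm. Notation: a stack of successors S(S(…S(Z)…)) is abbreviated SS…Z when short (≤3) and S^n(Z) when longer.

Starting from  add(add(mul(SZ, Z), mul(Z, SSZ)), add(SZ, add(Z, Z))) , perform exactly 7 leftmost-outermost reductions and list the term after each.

  start: add(add(mul(SZ, Z), mul(Z, SSZ)), add(SZ, add(Z, Z)))
  [1] add(add(add(Z, mul(Z, Z)), mul(Z, SSZ)), add(SZ, add(Z, Z)))
  [2] add(add(mul(Z, Z), mul(Z, SSZ)), add(SZ, add(Z, Z)))
  [3] add(add(Z, mul(Z, SSZ)), add(SZ, add(Z, Z)))
  [4] add(mul(Z, SSZ), add(SZ, add(Z, Z)))
  [5] add(Z, add(SZ, add(Z, Z)))
  [6] add(SZ, add(Z, Z))
  [7] S(add(Z, add(Z, Z)))

Answer: after 7 steps: S(add(Z, add(Z, Z)))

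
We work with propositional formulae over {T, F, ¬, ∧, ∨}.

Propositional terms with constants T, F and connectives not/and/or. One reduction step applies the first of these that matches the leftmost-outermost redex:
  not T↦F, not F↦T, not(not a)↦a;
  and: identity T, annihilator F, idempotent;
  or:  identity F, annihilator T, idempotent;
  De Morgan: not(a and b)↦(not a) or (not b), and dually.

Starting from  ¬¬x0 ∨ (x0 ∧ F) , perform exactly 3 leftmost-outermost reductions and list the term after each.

Answer: after 3 steps: x0

Derivation:
  start: ¬¬x0 ∨ (x0 ∧ F)
  →1  x0 ∨ (x0 ∧ F)
  →2  x0 ∨ F
  →3  x0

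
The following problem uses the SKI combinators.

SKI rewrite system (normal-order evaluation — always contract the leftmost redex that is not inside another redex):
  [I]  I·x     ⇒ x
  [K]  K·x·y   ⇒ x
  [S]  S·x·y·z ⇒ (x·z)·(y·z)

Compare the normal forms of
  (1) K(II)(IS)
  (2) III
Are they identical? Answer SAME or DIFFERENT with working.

Answer: SAME — A ⇓ I, B ⇓ I

Derivation:
Term A:
  start: K(II)(IS)
  step 1: II
  step 2: I

Term B:
  start: III
  step 1: II
  step 2: I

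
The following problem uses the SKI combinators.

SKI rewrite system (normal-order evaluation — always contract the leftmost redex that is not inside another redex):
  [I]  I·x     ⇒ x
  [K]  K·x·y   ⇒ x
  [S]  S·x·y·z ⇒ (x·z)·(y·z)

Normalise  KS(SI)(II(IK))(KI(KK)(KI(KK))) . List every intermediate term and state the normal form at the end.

  start: KS(SI)(II(IK))(KI(KK)(KI(KK)))
  [1] S(II(IK))(KI(KK)(KI(KK)))
  [2] S(I(IK))(KI(KK)(KI(KK)))
  [3] S(IK)(KI(KK)(KI(KK)))
  [4] SK(KI(KK)(KI(KK)))
  [5] SK(I(KI(KK)))
  [6] SK(KI(KK))
  [7] SKI

Answer: normal form = SKI  (in 7 steps)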